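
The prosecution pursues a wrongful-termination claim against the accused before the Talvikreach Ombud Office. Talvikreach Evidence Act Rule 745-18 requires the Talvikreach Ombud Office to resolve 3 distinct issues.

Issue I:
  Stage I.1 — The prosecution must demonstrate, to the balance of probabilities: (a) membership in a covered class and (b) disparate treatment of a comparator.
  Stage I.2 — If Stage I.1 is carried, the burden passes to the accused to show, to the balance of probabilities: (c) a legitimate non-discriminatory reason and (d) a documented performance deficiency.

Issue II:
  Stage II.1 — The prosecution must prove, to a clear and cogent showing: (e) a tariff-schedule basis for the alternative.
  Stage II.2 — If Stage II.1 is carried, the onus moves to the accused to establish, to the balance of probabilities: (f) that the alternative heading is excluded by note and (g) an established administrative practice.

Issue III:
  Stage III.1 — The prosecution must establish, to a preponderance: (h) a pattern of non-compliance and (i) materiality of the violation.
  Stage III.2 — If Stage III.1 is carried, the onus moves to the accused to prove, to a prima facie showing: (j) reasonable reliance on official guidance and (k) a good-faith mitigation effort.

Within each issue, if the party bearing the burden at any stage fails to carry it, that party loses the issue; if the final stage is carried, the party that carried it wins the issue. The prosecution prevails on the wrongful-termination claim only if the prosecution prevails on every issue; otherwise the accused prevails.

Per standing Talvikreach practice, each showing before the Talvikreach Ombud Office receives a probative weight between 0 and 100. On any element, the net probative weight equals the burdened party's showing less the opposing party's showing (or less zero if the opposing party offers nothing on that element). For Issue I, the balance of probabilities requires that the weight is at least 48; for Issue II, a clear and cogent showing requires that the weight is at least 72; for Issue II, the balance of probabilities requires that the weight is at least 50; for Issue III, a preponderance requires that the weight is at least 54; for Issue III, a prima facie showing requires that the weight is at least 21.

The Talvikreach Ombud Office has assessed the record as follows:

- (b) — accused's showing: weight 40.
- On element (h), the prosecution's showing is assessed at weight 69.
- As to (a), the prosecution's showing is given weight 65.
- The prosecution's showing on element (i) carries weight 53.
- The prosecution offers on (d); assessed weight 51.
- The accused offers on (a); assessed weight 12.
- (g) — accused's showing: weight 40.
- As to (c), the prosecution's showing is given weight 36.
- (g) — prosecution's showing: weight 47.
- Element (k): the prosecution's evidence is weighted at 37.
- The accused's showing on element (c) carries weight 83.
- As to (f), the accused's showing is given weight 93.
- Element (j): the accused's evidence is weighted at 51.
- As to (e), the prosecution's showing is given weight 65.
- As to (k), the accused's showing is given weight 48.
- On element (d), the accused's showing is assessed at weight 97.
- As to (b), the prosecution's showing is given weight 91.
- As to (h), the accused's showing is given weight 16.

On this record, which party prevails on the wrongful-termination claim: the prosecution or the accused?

— Issue I —
Stage I.1 (prosecution, the balance of probabilities, weight is at least 48): (a) net 65−12=53 ≥ 48 — meets; (b) net 91−40=51 ≥ 48 — meets.
  Stage I.1 is satisfied; the onus moves to the accused.
Stage I.2 (accused, the balance of probabilities, weight is at least 48): (c) net 83−36=47 < 48 — fails; (d) net 97−51=46 < 48 — fails.
  Not every element is met, so the accused fails to carry Stage I.2.
The analysis ends at Stage I.2; the prosecution prevails on this issue.
— Issue II —
Stage II.1 — burden on prosecution; standard: a clear and cogent showing (weight is at least 72).
    (e): 65 < 72 [not met]
  Stage II.1 not carried; the prosecution fails its burden.
The analysis ends at Stage II.1; the accused prevails on this issue.
— Issue III —
At Stage III.1 the prosecution must meet a preponderance (weight is at least 54): on (h) the weight is 69 less the opposing 16 gives net 53, which does not reach 54, so (h) does not meet the standard; on (i) the weight is 53, < 54, so (i) does not meet the standard.
  Stage III.1 not carried; the prosecution fails its burden.
So the accused prevails on this issue.
Per-issue: Issue I → prosecution; Issue II → accused; Issue III → accused. The prosecution must prevail on every issue; overall, the accused prevails.

accused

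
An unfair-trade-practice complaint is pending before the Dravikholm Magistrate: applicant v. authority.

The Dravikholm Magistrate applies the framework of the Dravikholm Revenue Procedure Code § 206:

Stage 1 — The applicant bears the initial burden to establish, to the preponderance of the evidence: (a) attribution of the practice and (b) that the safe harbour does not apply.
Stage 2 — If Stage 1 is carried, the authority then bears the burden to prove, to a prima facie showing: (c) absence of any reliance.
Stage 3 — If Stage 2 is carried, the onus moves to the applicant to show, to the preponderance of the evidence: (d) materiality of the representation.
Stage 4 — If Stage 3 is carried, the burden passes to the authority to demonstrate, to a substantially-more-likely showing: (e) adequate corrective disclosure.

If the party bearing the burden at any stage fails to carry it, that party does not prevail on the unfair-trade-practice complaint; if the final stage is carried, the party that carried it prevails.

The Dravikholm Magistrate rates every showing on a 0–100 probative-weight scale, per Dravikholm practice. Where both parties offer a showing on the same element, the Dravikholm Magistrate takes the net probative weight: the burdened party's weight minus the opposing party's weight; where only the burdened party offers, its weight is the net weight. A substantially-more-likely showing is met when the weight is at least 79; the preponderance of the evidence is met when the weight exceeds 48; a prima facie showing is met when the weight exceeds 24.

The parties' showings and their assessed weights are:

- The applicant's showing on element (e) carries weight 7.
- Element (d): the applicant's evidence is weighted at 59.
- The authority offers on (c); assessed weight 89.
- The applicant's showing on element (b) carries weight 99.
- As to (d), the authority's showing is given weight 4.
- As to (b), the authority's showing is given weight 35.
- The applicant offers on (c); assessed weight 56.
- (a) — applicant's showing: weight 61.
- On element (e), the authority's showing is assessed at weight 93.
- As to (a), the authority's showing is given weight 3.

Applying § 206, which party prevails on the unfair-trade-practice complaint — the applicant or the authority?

At Stage 1 the applicant must meet the preponderance of the evidence (weight exceeds 48): on (a) the weight is 61 less the opposing 3 gives net 58, which does exceed 48, so (a) meets the standard; on (b) the weight is 99 less the opposing 35 gives net 64, > 48, so (b) meets the standard.
  Stage 1 carried; the burden shifts to the authority.
At Stage 2 the authority must meet a prima facie showing (weight exceeds 24): on (c) the weight is 89 less the opposing 56 gives net 33, > 24, so (c) meets the standard.
  Stage 2 carried; the burden shifts to the applicant.
At Stage 3 the applicant must meet the preponderance of the evidence (weight exceeds 48): on (d) the weight is 59 less the opposing 4 gives net 55, which does exceed 48, so (d) meets the standard.
  All elements met. The burden passes to the authority.
At Stage 4 the authority must meet a substantially-more-likely showing (weight is at least 79): on (e) the weight is 93 less the opposing 7 gives net 86, which does reach 79, so (e) meets the standard.
  The authority carries the last stage.
With every stage satisfied, the authority prevails.

authority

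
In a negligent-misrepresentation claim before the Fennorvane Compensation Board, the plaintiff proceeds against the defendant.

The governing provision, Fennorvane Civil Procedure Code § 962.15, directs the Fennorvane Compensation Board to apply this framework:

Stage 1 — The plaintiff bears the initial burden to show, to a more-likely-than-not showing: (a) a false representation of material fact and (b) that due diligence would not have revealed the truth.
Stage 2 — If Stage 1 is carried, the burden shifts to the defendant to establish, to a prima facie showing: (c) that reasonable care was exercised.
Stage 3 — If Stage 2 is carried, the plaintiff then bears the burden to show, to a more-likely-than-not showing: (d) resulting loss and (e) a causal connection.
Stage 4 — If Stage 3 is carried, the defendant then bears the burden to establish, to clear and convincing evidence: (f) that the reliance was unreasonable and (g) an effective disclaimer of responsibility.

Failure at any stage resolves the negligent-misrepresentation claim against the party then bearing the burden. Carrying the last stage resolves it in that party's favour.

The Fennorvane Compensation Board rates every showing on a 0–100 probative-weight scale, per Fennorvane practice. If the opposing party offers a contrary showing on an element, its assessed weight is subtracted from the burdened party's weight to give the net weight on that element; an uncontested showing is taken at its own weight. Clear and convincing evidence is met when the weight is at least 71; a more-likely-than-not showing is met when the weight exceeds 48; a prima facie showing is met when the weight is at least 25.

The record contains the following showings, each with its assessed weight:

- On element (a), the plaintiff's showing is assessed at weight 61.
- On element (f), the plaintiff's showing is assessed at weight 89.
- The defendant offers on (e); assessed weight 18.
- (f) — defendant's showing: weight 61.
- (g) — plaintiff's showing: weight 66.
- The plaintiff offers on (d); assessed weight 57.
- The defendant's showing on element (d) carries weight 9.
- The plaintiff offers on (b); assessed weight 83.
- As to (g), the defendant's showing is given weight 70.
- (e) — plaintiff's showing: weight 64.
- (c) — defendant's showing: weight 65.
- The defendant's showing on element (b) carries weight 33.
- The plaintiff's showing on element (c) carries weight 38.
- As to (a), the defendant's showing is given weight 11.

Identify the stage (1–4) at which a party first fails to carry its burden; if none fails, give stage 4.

At Stage 1 the plaintiff must meet a more-likely-than-not showing (weight exceeds 48): on (a) the weight is 61 less the opposing 11 gives net 50, which does exceed 48, so (a) meets the standard; on (b) the weight is 83 less the opposing 33 gives net 50, which does exceed 48, so (b) meets the standard.
  The plaintiff carries Stage 1; the defendant now bears the burden.
At Stage 2 the defendant must meet a prima facie showing (weight is at least 25): on (c) the weight is 65 less the opposing 38 gives net 27, ≥ 25, so (c) meets the standard.
  The defendant carries Stage 2; the plaintiff now bears the burden.
At Stage 3 the plaintiff must meet a more-likely-than-not showing (weight exceeds 48): on (d) the weight is 57 less the opposing 9 gives net 48, which does not exceed 48, so (d) does not meet the standard; on (e) the weight is 64 less the opposing 18 gives net 46, which does not exceed 48, so (e) does not meet the standard.
  Stage 3 not carried; the plaintiff fails its burden.
The analysis ends at Stage 3; the defendant prevails.

stage 3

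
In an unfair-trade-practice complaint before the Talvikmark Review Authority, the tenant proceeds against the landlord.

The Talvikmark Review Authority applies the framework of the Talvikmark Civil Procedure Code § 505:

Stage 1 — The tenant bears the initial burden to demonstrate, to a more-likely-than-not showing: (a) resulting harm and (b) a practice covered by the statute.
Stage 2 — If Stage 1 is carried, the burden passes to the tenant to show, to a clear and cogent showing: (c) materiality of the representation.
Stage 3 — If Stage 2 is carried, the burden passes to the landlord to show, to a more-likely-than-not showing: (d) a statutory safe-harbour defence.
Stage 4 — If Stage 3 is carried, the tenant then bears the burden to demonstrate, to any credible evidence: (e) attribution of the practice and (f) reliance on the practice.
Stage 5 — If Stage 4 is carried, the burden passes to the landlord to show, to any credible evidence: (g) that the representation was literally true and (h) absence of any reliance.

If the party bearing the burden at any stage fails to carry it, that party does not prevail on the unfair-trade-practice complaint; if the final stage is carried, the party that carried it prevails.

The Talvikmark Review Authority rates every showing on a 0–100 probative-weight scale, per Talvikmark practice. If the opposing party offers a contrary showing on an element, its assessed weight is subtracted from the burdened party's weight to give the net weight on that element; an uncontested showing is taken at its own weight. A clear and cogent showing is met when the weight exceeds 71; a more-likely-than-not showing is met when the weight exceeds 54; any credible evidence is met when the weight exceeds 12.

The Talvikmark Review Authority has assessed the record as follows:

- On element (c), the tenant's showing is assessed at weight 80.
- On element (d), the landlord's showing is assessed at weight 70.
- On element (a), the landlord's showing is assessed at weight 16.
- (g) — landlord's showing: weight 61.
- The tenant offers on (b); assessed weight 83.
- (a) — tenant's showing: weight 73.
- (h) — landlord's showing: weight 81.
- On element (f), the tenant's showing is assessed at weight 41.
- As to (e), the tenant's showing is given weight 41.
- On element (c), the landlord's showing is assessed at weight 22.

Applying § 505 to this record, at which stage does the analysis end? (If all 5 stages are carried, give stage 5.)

stage 2

Stage 1 — burden on tenant; standard: a more-likely-than-not showing (weight exceeds 54).
    (a): 73 − 16 = 57 > 54 [met]
    (b): 83 > 54 [met]
  Stage 1 carried; the burden remains with the tenant.
Stage 2 — burden on tenant; standard: a clear and cogent showing (weight exceeds 71).
    (c): 80 − 22 = 58 ≤ 71 [not met]
  Not every element is met, so the tenant fails to carry Stage 2.
The analysis ends at Stage 2; the landlord prevails.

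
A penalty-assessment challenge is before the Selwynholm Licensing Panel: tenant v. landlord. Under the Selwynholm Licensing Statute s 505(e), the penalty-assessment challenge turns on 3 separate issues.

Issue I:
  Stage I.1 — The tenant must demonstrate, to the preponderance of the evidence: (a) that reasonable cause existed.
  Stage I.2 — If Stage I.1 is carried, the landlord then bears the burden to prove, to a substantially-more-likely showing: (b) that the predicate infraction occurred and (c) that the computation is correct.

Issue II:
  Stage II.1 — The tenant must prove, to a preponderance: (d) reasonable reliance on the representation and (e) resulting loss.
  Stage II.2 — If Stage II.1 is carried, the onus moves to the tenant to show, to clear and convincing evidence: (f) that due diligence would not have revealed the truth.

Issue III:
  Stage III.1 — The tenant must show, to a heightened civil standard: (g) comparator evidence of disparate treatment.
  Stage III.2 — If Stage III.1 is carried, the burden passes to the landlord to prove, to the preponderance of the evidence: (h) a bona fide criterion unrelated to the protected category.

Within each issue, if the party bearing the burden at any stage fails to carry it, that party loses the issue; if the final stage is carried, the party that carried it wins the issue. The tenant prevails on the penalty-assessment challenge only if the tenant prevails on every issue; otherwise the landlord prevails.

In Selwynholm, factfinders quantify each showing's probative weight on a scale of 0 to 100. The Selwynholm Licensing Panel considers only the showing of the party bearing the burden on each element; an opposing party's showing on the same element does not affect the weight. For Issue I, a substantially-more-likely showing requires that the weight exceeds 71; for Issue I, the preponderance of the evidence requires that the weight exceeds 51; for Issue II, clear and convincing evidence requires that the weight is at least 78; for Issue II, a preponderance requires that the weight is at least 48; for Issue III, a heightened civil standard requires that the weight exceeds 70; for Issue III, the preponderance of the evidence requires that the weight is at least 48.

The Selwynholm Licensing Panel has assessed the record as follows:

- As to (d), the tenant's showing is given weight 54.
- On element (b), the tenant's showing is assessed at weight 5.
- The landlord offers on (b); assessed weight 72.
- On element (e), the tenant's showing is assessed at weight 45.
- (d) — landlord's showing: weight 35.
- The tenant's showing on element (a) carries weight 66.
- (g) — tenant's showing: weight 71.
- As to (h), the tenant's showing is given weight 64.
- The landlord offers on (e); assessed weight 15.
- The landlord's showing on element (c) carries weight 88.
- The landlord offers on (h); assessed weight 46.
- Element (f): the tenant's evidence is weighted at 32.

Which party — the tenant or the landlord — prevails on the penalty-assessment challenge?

landlord

— Issue I —
Stage I.1 (tenant, the preponderance of the evidence, weight exceeds 51): (a) 66 > 51 — meets.
  The tenant carries Stage I.1; the landlord now bears the burden.
Stage I.2 (landlord, a substantially-more-likely showing, weight exceeds 71): (b) 72 (tenant's 5 disregarded) > 71 — meets; (c) 88 > 71 — meets.
  Stage I.2 carried; the final stage is satisfied.
With every stage satisfied, the landlord prevails on this issue.
— Issue II —
Stage II.1 — burden on tenant; standard: a preponderance (weight is at least 48).
    (d): 54 (landlord's 35 disregarded) ≥ 48 [met]
    (e): 45 (landlord's 15 disregarded) < 48 [not met]
  The tenant does not carry Stage II.1.
The landlord prevails on this issue.
— Issue III —
Stage III.1 — burden on tenant; standard: a heightened civil standard (weight exceeds 70).
    (g): 71 > 70 [met]
  Stage III.1 is satisfied; the onus moves to the landlord.
Stage III.2 — burden on landlord; standard: the preponderance of the evidence (weight is at least 48).
    (h): 46 (tenant's 64 disregarded) < 48 [not met]
  The landlord does not carry Stage III.2.
The analysis ends at Stage III.2; the tenant prevails on this issue.
Per-issue: Issue I → landlord; Issue II → landlord; Issue III → tenant. The tenant must prevail on every issue; overall, the landlord prevails.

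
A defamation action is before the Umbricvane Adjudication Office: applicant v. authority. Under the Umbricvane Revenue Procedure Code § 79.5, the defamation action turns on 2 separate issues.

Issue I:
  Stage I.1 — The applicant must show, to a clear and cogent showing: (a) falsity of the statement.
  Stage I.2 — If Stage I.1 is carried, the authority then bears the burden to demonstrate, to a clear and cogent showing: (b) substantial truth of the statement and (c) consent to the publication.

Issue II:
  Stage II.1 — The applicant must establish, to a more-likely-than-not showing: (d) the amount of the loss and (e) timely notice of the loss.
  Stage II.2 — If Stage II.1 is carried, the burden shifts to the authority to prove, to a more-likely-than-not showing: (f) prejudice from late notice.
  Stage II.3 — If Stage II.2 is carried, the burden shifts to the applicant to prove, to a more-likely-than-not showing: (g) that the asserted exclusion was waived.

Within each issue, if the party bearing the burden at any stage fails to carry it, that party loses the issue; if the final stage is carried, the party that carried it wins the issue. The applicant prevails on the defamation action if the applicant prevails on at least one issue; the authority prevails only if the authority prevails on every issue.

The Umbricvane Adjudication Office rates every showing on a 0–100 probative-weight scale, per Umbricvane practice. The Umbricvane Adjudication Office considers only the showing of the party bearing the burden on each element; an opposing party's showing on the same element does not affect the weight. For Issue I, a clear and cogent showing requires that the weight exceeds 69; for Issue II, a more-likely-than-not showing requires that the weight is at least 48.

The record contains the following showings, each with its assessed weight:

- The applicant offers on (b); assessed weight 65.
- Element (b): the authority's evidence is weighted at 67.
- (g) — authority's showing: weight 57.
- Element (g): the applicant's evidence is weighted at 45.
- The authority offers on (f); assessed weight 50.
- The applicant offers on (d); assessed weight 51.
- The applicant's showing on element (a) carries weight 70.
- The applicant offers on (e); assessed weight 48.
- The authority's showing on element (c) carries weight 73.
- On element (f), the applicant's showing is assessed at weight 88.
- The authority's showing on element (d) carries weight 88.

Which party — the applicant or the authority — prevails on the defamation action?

— Issue I —
Stage I.1 — burden on applicant; standard: a clear and cogent showing (weight exceeds 69).
    (a): 70 > 69 [met]
  All elements met. The burden passes to the authority.
Stage I.2 — burden on authority; standard: a clear and cogent showing (weight exceeds 69).
    (b): 67 (applicant's 65 disregarded) ≤ 69 [not met]
    (c): 73 > 69 [met]
  Stage I.2 not carried; the authority fails its burden.
The analysis ends at Stage I.2; the applicant prevails on this issue.
— Issue II —
Stage II.1 (applicant, a more-likely-than-not showing, weight is at least 48): (d) 51 (authority's 88 disregarded) ≥ 48 — meets; (e) 48 ≥ 48 — meets.
  Stage II.1 carried; the burden shifts to the authority.
Stage II.2 (authority, a more-likely-than-not showing, weight is at least 48): (f) 50 (applicant's 88 disregarded) ≥ 48 — meets.
  Stage II.2 carried; the burden shifts to the applicant.
Stage II.3 (applicant, a more-likely-than-not showing, weight is at least 48): (g) 45 (authority's 57 disregarded) < 48 — fails.
  Not every element is met, so the applicant fails to carry Stage II.3.
The analysis ends at Stage II.3; the authority prevails on this issue.
Per-issue: Issue I → applicant; Issue II → authority. The applicant must prevail on at least one issue; overall, the applicant prevails.

applicant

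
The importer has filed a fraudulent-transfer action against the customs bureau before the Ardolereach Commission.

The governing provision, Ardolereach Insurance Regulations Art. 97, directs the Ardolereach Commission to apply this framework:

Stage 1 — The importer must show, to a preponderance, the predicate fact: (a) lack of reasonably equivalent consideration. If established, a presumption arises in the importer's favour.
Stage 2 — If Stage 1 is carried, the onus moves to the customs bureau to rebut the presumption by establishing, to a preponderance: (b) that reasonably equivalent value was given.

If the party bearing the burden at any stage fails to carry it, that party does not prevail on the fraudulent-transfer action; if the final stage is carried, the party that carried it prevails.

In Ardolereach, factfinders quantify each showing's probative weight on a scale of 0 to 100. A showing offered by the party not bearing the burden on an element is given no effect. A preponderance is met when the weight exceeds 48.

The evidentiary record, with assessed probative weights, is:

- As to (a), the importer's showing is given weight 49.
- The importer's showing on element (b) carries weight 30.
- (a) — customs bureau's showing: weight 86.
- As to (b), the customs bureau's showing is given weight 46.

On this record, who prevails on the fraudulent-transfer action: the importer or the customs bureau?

At Stage 1 the importer must meet a preponderance (weight exceeds 48): on (a) the weight is 49 (the customs bureau's 86 is given no effect), which does exceed 48, so (a) meets the standard.
  Stage 1 carried; the burden shifts to the customs bureau.
At Stage 2 the customs bureau must meet a preponderance (weight exceeds 48): on (b) the weight is 46 (the importer's 30 is given no effect), ≤ 48, so (b) does not meet the standard.
  Stage 2 not carried; the customs bureau fails its burden.
The importer prevails.

importer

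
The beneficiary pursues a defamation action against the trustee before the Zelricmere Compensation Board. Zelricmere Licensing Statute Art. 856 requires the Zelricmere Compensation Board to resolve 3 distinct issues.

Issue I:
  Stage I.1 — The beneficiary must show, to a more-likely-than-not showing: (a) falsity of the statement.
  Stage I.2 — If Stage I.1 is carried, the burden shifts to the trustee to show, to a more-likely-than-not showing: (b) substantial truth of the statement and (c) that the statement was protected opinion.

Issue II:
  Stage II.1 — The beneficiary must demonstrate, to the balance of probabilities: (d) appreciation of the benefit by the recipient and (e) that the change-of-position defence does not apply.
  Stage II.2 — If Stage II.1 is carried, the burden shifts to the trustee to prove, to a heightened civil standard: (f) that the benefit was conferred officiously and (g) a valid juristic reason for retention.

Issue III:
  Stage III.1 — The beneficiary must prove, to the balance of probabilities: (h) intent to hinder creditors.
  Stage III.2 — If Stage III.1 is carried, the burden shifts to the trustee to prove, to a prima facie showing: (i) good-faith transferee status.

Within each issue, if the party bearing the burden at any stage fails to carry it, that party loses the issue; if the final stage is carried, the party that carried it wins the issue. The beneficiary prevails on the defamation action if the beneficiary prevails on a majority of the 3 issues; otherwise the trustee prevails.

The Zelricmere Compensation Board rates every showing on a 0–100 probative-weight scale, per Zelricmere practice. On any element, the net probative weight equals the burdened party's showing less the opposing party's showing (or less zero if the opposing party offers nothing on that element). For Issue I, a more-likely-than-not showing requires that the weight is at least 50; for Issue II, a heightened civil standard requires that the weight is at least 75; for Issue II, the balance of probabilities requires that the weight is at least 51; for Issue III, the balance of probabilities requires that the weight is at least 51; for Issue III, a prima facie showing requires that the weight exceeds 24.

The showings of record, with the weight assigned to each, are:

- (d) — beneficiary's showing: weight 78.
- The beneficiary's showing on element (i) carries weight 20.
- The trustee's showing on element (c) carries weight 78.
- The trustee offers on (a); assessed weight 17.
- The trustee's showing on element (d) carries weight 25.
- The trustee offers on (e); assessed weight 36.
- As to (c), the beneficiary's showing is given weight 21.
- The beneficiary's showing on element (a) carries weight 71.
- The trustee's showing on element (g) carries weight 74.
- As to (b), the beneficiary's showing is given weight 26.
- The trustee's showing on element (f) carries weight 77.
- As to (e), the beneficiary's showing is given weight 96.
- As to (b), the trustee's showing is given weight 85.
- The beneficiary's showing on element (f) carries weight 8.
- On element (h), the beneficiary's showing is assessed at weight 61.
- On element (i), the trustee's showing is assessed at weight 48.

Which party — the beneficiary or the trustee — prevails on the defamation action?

trustee

— Issue I —
At Stage I.1 the beneficiary must meet a more-likely-than-not showing (weight is at least 50): on (a) the weight is 71 less the opposing 17 gives net 54, which does reach 50, so (a) meets the standard.
  All elements met. The burden passes to the trustee.
At Stage I.2 the trustee must meet a more-likely-than-not showing (weight is at least 50): on (b) the weight is 85 less the opposing 26 gives net 59, ≥ 50, so (b) meets the standard; on (c) the weight is 78 less the opposing 21 gives net 57, ≥ 50, so (c) meets the standard.
  The trustee carries the last stage.
All stages carried — the trustee prevails on this issue.
— Issue II —
Stage II.1 (beneficiary, the balance of probabilities, weight is at least 51): (d) net 78−25=53 ≥ 51 — meets; (e) net 96−36=60 ≥ 51 — meets.
  Stage II.1 carried; the burden shifts to the trustee.
Stage II.2 (trustee, a heightened civil standard, weight is at least 75): (f) net 77−8=69 < 75 — fails; (g) 74 < 75 — fails.
  The trustee does not carry Stage II.2.
The beneficiary prevails on this issue.
— Issue III —
Stage III.1 — burden on beneficiary; standard: the balance of probabilities (weight is at least 51).
    (h): 61 ≥ 51 [met]
  Stage III.1 carried; the burden shifts to the trustee.
Stage III.2 — burden on trustee; standard: a prima facie showing (weight exceeds 24).
    (i): 48 − 20 = 28 > 24 [met]
  Stage III.2 carried; the final stage is satisfied.
Every stage carried; the trustee prevails on this issue.
Per-issue: Issue I → trustee; Issue II → beneficiary; Issue III → trustee. The beneficiary must prevail on a majority of issues; overall, the trustee prevails.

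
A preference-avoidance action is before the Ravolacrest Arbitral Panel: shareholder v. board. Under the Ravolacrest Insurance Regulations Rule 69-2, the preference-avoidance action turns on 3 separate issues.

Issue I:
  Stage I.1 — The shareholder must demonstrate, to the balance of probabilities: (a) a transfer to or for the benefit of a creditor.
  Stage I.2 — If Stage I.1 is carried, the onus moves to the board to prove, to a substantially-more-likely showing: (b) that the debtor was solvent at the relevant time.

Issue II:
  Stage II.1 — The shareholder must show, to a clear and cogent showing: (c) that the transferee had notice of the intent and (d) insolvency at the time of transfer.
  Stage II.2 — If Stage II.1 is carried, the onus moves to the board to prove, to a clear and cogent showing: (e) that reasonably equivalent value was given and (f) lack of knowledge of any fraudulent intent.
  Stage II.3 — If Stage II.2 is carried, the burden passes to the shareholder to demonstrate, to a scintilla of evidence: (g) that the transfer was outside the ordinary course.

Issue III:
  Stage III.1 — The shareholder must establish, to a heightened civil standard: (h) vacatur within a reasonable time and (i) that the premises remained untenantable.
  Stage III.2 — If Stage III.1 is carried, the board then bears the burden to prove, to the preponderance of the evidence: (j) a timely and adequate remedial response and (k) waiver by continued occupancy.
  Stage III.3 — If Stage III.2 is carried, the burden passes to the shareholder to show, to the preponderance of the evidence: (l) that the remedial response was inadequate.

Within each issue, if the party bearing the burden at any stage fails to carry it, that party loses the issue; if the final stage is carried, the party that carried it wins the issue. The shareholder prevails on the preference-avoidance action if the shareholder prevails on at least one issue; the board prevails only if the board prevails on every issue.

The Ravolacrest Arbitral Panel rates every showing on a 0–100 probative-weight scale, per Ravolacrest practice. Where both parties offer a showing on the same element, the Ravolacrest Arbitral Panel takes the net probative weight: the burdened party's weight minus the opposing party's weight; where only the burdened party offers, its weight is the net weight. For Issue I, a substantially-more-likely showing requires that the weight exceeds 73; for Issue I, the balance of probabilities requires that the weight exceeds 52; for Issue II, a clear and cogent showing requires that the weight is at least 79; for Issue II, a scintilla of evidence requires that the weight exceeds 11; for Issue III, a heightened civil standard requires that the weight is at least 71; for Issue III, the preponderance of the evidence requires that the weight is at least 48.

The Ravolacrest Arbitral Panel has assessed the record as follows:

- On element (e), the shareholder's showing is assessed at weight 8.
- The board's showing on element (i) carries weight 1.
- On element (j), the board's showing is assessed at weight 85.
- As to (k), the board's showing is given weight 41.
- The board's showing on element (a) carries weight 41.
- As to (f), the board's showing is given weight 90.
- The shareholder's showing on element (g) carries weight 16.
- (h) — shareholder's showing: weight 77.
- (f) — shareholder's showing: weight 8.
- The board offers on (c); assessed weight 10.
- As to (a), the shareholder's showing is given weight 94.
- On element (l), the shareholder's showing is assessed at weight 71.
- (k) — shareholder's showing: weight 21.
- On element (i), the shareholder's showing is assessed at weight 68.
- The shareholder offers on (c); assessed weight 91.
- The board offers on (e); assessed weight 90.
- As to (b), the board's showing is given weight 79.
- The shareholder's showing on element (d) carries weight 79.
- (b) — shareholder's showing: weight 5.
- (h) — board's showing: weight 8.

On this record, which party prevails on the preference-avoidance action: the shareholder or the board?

shareholder

— Issue I —
At Stage I.1 the shareholder must meet the balance of probabilities (weight exceeds 52): on (a) the weight is 94 less the opposing 41 gives net 53, which does exceed 52, so (a) meets the standard.
  Stage I.1 is satisfied; the onus moves to the board.
At Stage I.2 the board must meet a substantially-more-likely showing (weight exceeds 73): on (b) the weight is 79 less the opposing 5 gives net 74, > 73, so (b) meets the standard.
  Stage I.2 carried; the final stage is satisfied.
Every stage carried; the board prevails on this issue.
— Issue II —
At Stage II.1 the shareholder must meet a clear and cogent showing (weight is at least 79): on (c) the weight is 91 less the opposing 10 gives net 81, ≥ 79, so (c) meets the standard; on (d) the weight is 79, which does reach 79, so (d) meets the standard.
  The shareholder carries Stage II.1; the board now bears the burden.
At Stage II.2 the board must meet a clear and cogent showing (weight is at least 79): on (e) the weight is 90 less the opposing 8 gives net 82, which does reach 79, so (e) meets the standard; on (f) the weight is 90 less the opposing 8 gives net 82, which does reach 79, so (f) meets the standard.
  Stage II.2 is satisfied; the onus moves to the shareholder.
At Stage II.3 the shareholder must meet a scintilla of evidence (weight exceeds 11): on (g) the weight is 16, which does exceed 11, so (g) meets the standard.
  Stage II.3 carried; the final stage is satisfied.
Every stage carried; the shareholder prevails on this issue.
— Issue III —
Stage III.1 — burden on shareholder; standard: a heightened civil standard (weight is at least 71).
    (h): 77 − 8 = 69 < 71 [not met]
    (i): 68 − 1 = 67 < 71 [not met]
  Not every element is met, so the shareholder fails to carry Stage III.1.
The board prevails on this issue.
Per-issue: Issue I → board; Issue II → shareholder; Issue III → board. The shareholder must prevail on at least one issue; overall, the shareholder prevails.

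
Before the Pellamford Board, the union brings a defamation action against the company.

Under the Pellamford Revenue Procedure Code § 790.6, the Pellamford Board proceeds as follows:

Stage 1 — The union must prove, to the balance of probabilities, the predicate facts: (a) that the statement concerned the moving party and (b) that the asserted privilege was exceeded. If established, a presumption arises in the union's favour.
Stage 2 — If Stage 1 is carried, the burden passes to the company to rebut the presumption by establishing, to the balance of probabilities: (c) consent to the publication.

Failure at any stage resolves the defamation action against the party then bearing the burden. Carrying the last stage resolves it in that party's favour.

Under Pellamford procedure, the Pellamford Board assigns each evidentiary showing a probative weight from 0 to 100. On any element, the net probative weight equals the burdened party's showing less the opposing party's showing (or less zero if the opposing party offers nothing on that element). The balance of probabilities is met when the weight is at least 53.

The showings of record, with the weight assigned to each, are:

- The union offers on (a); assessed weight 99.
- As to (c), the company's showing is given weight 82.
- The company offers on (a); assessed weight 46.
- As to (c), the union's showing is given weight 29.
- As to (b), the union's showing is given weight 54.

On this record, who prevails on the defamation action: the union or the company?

company

At Stage 1 the union must meet the balance of probabilities (weight is at least 53): on (a) the weight is 99 less the opposing 46 gives net 53, which does reach 53, so (a) meets the standard; on (b) the weight is 54, which does reach 53, so (b) meets the standard.
  Stage 1 is satisfied; the onus moves to the company.
At Stage 2 the company must meet the balance of probabilities (weight is at least 53): on (c) the weight is 82 less the opposing 29 gives net 53, ≥ 53, so (c) meets the standard.
  All elements met at the final stage.
All stages carried — the company prevails.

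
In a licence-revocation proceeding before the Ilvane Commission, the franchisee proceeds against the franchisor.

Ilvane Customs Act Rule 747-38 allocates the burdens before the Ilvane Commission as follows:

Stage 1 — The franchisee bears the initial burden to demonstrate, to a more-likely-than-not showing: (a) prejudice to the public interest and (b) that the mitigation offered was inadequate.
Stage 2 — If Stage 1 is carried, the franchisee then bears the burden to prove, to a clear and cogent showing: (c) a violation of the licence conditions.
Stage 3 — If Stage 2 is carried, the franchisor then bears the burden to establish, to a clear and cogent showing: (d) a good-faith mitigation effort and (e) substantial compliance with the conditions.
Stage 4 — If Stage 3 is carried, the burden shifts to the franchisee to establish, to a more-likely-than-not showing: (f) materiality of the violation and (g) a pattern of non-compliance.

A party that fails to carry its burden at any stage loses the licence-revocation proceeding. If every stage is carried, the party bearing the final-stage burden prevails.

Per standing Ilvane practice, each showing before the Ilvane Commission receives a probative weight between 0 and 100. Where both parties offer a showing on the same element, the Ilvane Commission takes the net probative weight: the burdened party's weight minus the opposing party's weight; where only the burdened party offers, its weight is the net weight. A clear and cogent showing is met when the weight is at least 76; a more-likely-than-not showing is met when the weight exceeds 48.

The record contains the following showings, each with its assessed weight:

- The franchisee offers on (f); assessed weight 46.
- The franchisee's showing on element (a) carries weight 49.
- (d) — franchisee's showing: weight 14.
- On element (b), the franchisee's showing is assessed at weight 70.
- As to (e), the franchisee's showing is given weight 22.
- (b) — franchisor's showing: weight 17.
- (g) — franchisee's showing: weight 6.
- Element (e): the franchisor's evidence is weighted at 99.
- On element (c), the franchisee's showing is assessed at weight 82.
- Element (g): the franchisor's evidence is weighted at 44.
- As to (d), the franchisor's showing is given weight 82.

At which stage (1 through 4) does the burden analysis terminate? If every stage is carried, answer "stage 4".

At Stage 1 the franchisee must meet a more-likely-than-not showing (weight exceeds 48): on (a) the weight is 49, > 48, so (a) meets the standard; on (b) the weight is 70 less the opposing 17 gives net 53, which does exceed 48, so (b) meets the standard.
  Stage 1 carried; the burden remains with the franchisee.
At Stage 2 the franchisee must meet a clear and cogent showing (weight is at least 76): on (c) the weight is 82, which does reach 76, so (c) meets the standard.
  The franchisee carries Stage 2; the franchisor now bears the burden.
At Stage 3 the franchisor must meet a clear and cogent showing (weight is at least 76): on (d) the weight is 82 less the opposing 14 gives net 68, which does not reach 76, so (d) does not meet the standard; on (e) the weight is 99 less the opposing 22 gives net 77, which does reach 76, so (e) meets the standard.
  The franchisor does not carry Stage 3.
So the franchisee prevails.

stage 3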